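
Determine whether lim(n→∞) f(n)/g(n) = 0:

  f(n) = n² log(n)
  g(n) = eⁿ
True

f(n) = n² log(n) is O(n² log n), and g(n) = eⁿ is O(eⁿ).
Since O(n² log n) grows strictly slower than O(eⁿ), f(n) = o(g(n)) is true.
This means lim(n→∞) f(n)/g(n) = 0.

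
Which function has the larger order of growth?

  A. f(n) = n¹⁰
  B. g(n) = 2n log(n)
A

f(n) = n¹⁰ is O(n¹⁰), while g(n) = 2n log(n) is O(n log n).
Since O(n¹⁰) grows faster than O(n log n), f(n) dominates.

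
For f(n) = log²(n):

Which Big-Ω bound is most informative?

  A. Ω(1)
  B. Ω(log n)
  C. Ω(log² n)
C

f(n) = log²(n) is Ω(log² n).
All listed options are valid Big-Ω bounds (lower bounds),
but Ω(log² n) is the tightest (largest valid bound).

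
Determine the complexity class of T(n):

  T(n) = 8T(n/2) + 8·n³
Θ(n³ log n)

Master Theorem: a = 8, b = 2, f(n) = 8·n³.
Compute the critical exponent d = log₂(8) = 3.
Compare f(n) = Θ(n³) against n^d:
  k = 3 = d, so f(n) = Θ(n^d) — Case 2.
  Work is balanced across levels: T(n) = Θ(n^d log n) = Θ(n³ log n).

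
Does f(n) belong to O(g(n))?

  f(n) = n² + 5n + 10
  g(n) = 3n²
True

f(n) = n² + 5n + 10 and g(n) = 3n² are both O(n²).
Big-O permits equal growth rates (f ≤ c·g for some c), so f(n) = O(g(n)) is true.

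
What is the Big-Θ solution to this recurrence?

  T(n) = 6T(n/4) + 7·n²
Θ(n²)

Master Theorem: a = 6, b = 4, f(n) = 7·n².
Compute the critical exponent d = log₄(6) = 1.292.
Compare f(n) = Θ(n²) against n^d:
  k = 2 > d = 1.292, so f(n) = Ω(n^(d+ε)) — Case 3.
  Regularity: a·(n/b)^2/n^2 = a/b^2 = 6/16 < 1 ✓.
  The top-level work dominates: T(n) = Θ(f(n)) = Θ(n²).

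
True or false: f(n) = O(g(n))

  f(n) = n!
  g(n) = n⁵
False

f(n) = n! is O(n!), and g(n) = n⁵ is O(n⁵).
Since O(n!) grows faster than O(n⁵), f(n) = O(g(n)) is false.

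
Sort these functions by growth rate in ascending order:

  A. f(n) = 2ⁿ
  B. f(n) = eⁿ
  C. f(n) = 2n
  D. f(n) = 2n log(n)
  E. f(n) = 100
E < C < D < A < B

Comparing growth rates:
E = 100 is O(1)
C = 2n is O(n)
D = 2n log(n) is O(n log n)
A = 2ⁿ is O(2ⁿ)
B = eⁿ is O(eⁿ)

Therefore, the order from slowest to fastest is: E < C < D < A < B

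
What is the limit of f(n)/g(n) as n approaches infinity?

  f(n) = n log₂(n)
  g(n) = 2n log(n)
1/(2*log(2))

Since n log₂(n) and 2n log(n) have the same growth rate (O(n log n)),
the ratio converges to a constant: 1/(2*log(2)).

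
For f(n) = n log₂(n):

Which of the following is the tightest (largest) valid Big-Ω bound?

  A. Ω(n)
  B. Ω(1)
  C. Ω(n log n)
C

f(n) = n log₂(n) is Ω(n log n).
All listed options are valid Big-Ω bounds (lower bounds),
but Ω(n log n) is the tightest (largest valid bound).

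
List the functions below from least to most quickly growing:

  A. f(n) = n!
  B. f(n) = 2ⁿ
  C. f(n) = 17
C < B < A

Comparing growth rates:
C = 17 is O(1)
B = 2ⁿ is O(2ⁿ)
A = n! is O(n!)

Therefore, the order from slowest to fastest is: C < B < A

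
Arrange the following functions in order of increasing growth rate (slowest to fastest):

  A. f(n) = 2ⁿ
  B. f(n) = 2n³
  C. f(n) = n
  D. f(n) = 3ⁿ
C < B < A < D

Comparing growth rates:
C = n is O(n)
B = 2n³ is O(n³)
A = 2ⁿ is O(2ⁿ)
D = 3ⁿ is O(3ⁿ)

Therefore, the order from slowest to fastest is: C < B < A < D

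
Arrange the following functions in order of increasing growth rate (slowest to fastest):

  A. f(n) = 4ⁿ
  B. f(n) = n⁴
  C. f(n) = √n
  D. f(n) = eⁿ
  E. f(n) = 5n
C < E < B < D < A

Comparing growth rates:
C = √n is O(√n)
E = 5n is O(n)
B = n⁴ is O(n⁴)
D = eⁿ is O(eⁿ)
A = 4ⁿ is O(4ⁿ)

Therefore, the order from slowest to fastest is: C < E < B < D < A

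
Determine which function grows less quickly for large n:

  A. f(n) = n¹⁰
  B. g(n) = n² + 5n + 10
B

f(n) = n¹⁰ is O(n¹⁰), while g(n) = n² + 5n + 10 is O(n²).
Since O(n²) grows slower than O(n¹⁰), g(n) is dominated.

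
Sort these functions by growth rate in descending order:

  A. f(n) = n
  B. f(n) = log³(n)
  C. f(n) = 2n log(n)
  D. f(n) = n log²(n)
D > C > A > B

Comparing growth rates:
D = n log²(n) is O(n log² n)
C = 2n log(n) is O(n log n)
A = n is O(n)
B = log³(n) is O(log³ n)

Therefore, the order from fastest to slowest is: D > C > A > B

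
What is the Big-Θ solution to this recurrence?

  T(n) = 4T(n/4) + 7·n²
Θ(n²)

Master Theorem: a = 4, b = 4, f(n) = 7·n².
Compute the critical exponent d = log₄(4) = 1.
Compare f(n) = Θ(n²) against n^d:
  k = 2 > d = 1, so f(n) = Ω(n^(d+ε)) — Case 3.
  Regularity: a·(n/b)^2/n^2 = a/b^2 = 4/16 < 1 ✓.
  The top-level work dominates: T(n) = Θ(f(n)) = Θ(n²).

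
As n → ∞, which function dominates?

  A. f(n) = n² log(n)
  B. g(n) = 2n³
B

f(n) = n² log(n) is O(n² log n), while g(n) = 2n³ is O(n³).
Since O(n³) grows faster than O(n² log n), g(n) dominates.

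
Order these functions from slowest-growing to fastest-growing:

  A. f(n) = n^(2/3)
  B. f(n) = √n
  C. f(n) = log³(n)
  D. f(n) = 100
D < C < B < A

Comparing growth rates:
D = 100 is O(1)
C = log³(n) is O(log³ n)
B = √n is O(√n)
A = n^(2/3) is O(n^(2/3))

Therefore, the order from slowest to fastest is: D < C < B < A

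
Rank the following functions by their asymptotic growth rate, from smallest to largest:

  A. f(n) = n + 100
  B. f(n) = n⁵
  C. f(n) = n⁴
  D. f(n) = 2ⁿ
A < C < B < D

Comparing growth rates:
A = n + 100 is O(n)
C = n⁴ is O(n⁴)
B = n⁵ is O(n⁵)
D = 2ⁿ is O(2ⁿ)

Therefore, the order from slowest to fastest is: A < C < B < D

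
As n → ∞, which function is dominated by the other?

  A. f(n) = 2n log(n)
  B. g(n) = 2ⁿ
A

f(n) = 2n log(n) is O(n log n), while g(n) = 2ⁿ is O(2ⁿ).
Since O(n log n) grows slower than O(2ⁿ), f(n) is dominated.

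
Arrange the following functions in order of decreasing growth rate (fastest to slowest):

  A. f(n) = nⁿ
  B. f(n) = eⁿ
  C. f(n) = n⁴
A > B > C

Comparing growth rates:
A = nⁿ is O(nⁿ)
B = eⁿ is O(eⁿ)
C = n⁴ is O(n⁴)

Therefore, the order from fastest to slowest is: A > B > C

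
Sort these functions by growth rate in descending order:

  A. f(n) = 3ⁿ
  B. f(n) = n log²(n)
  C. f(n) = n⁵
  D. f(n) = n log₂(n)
A > C > B > D

Comparing growth rates:
A = 3ⁿ is O(3ⁿ)
C = n⁵ is O(n⁵)
B = n log²(n) is O(n log² n)
D = n log₂(n) is O(n log n)

Therefore, the order from fastest to slowest is: A > C > B > D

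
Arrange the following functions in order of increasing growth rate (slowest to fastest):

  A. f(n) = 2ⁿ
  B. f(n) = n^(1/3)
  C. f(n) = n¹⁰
B < C < A

Comparing growth rates:
B = n^(1/3) is O(n^(1/3))
C = n¹⁰ is O(n¹⁰)
A = 2ⁿ is O(2ⁿ)

Therefore, the order from slowest to fastest is: B < C < A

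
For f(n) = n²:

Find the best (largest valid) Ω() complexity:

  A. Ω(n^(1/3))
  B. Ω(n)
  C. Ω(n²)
C

f(n) = n² is Ω(n²).
All listed options are valid Big-Ω bounds (lower bounds),
but Ω(n²) is the tightest (largest valid bound).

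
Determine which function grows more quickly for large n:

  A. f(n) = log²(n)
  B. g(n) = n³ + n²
B

f(n) = log²(n) is O(log² n), while g(n) = n³ + n² is O(n³).
Since O(n³) grows faster than O(log² n), g(n) dominates.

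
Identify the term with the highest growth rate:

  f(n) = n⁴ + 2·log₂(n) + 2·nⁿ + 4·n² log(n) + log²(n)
2·nⁿ

Looking at each term:
  - n⁴ is O(n⁴)
  - 2·log₂(n) is O(log n)
  - 2·nⁿ is O(nⁿ)
  - 4·n² log(n) is O(n² log n)
  - log²(n) is O(log² n)

The term 2·nⁿ (O(nⁿ)) grows fastest and dominates all others.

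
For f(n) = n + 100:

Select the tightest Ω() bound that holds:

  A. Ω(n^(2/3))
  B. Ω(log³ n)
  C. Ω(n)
C

f(n) = n + 100 is Ω(n).
All listed options are valid Big-Ω bounds (lower bounds),
but Ω(n) is the tightest (largest valid bound).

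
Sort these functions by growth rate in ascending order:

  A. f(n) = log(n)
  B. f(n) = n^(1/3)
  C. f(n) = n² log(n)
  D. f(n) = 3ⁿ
A < B < C < D

Comparing growth rates:
A = log(n) is O(log n)
B = n^(1/3) is O(n^(1/3))
C = n² log(n) is O(n² log n)
D = 3ⁿ is O(3ⁿ)

Therefore, the order from slowest to fastest is: A < B < C < D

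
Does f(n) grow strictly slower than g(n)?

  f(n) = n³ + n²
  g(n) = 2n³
False

f(n) = n³ + n² is O(n³), and g(n) = 2n³ is O(n³).
Since they have the same growth rate, f(n) = o(g(n)) is false.
(f = o(g) requires f to grow strictly slower, not equal.)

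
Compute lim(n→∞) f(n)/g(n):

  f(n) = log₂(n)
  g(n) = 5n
0

Since log₂(n) (O(log n)) grows slower than 5n (O(n)),
the ratio f(n)/g(n) → 0 as n → ∞.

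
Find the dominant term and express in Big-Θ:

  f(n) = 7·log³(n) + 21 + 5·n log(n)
Θ(n log n)

Order the terms by growth rate: 21 ≺ 7·log³(n) ≺ 5·n log(n).
The fastest-growing term 5·n log(n) dominates as n → ∞; dropping its constant factor gives Θ(n log n).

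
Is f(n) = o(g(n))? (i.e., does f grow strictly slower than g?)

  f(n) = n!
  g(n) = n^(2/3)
False

f(n) = n! is O(n!), and g(n) = n^(2/3) is O(n^(2/3)).
Since O(n!) grows faster than or equal to O(n^(2/3)), f(n) = o(g(n)) is false.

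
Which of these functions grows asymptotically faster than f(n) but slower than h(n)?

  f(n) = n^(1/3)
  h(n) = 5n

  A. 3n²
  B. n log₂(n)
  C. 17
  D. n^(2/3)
D

We need g(n) with n^(1/3) = o(g(n)) and g(n) = o(5n), i.e. O(n^(1/3)) ≺ g ≺ O(n).
Check each option:
  A. 3n² — O(n²) does not grow strictly slower than h(n)
  B. n log₂(n) — O(n log n) does not grow strictly slower than h(n)
  C. 17 — O(1) does not grow strictly faster than f(n)
  D. n^(2/3) — O(n^(2/3)) is strictly between O(n^(1/3)) and O(n) ✓

Only option D (n^(2/3)) lies strictly between.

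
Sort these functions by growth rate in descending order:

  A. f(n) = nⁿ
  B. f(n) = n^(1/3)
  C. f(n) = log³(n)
A > B > C

Comparing growth rates:
A = nⁿ is O(nⁿ)
B = n^(1/3) is O(n^(1/3))
C = log³(n) is O(log³ n)

Therefore, the order from fastest to slowest is: A > B > C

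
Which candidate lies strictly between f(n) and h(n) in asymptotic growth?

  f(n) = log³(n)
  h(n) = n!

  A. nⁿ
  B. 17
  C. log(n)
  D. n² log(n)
D

We need g(n) with log³(n) = o(g(n)) and g(n) = o(n!), i.e. O(log³ n) ≺ g ≺ O(n!).
Check each option:
  A. nⁿ — O(nⁿ) does not grow strictly slower than h(n)
  B. 17 — O(1) does not grow strictly faster than f(n)
  C. log(n) — O(log n) does not grow strictly faster than f(n)
  D. n² log(n) — O(n² log n) is strictly between O(log³ n) and O(n!) ✓

Only option D (n² log(n)) lies strictly between.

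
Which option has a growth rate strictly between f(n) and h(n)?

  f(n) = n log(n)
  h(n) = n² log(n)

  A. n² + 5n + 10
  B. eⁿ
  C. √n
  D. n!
A

We need g(n) with n log(n) = o(g(n)) and g(n) = o(n² log(n)), i.e. O(n log n) ≺ g ≺ O(n² log n).
Check each option:
  A. n² + 5n + 10 — O(n²) is strictly between O(n log n) and O(n² log n) ✓
  B. eⁿ — O(eⁿ) does not grow strictly slower than h(n)
  C. √n — O(√n) does not grow strictly faster than f(n)
  D. n! — O(n!) does not grow strictly slower than h(n)

Only option A (n² + 5n + 10) lies strictly between.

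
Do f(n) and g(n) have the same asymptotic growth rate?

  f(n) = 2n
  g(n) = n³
False

f(n) = 2n is O(n), and g(n) = n³ is O(n³).
Since they have different growth rates, f(n) = Θ(g(n)) is false.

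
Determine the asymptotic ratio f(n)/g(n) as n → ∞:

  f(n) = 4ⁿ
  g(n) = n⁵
∞

Since 4ⁿ (O(4ⁿ)) grows faster than n⁵ (O(n⁵)),
the ratio f(n)/g(n) → ∞ as n → ∞.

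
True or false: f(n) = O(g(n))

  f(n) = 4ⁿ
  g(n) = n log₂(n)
False

f(n) = 4ⁿ is O(4ⁿ), and g(n) = n log₂(n) is O(n log n).
Since O(4ⁿ) grows faster than O(n log n), f(n) = O(g(n)) is false.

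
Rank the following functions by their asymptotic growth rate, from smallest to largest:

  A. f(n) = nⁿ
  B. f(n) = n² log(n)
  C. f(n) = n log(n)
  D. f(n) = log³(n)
D < C < B < A

Comparing growth rates:
D = log³(n) is O(log³ n)
C = n log(n) is O(n log n)
B = n² log(n) is O(n² log n)
A = nⁿ is O(nⁿ)

Therefore, the order from slowest to fastest is: D < C < B < A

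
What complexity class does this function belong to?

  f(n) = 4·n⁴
O(n⁴)

The dominant term in 4·n⁴ is 4·n⁴, which is Θ(n⁴).
Constants are absorbed, so the tightest bound is O(n⁴).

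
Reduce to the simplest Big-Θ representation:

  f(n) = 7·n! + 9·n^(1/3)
Θ(n!)

Order the terms by growth rate: 9·n^(1/3) ≺ 7·n!.
The fastest-growing term 7·n! dominates as n → ∞; dropping its constant factor gives Θ(n!).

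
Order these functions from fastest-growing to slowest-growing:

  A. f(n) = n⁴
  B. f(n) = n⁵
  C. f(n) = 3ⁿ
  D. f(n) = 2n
C > B > A > D

Comparing growth rates:
C = 3ⁿ is O(3ⁿ)
B = n⁵ is O(n⁵)
A = n⁴ is O(n⁴)
D = 2n is O(n)

Therefore, the order from fastest to slowest is: C > B > A > D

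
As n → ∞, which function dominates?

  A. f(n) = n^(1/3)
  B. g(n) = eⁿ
B

f(n) = n^(1/3) is O(n^(1/3)), while g(n) = eⁿ is O(eⁿ).
Since O(eⁿ) grows faster than O(n^(1/3)), g(n) dominates.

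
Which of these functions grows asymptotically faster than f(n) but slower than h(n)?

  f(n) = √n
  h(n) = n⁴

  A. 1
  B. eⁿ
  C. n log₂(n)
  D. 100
C

We need g(n) with √n = o(g(n)) and g(n) = o(n⁴), i.e. O(√n) ≺ g ≺ O(n⁴).
Check each option:
  A. 1 — O(1) does not grow strictly faster than f(n)
  B. eⁿ — O(eⁿ) does not grow strictly slower than h(n)
  C. n log₂(n) — O(n log n) is strictly between O(√n) and O(n⁴) ✓
  D. 100 — O(1) does not grow strictly faster than f(n)

Only option C (n log₂(n)) lies strictly between.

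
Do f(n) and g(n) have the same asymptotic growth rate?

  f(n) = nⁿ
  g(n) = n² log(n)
False

f(n) = nⁿ is O(nⁿ), and g(n) = n² log(n) is O(n² log n).
Since they have different growth rates, f(n) = Θ(g(n)) is false.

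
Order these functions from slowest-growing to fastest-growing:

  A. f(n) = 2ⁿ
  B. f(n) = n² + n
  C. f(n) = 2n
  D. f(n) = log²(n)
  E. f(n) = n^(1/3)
D < E < C < B < A

Comparing growth rates:
D = log²(n) is O(log² n)
E = n^(1/3) is O(n^(1/3))
C = 2n is O(n)
B = n² + n is O(n²)
A = 2ⁿ is O(2ⁿ)

Therefore, the order from slowest to fastest is: D < E < C < B < A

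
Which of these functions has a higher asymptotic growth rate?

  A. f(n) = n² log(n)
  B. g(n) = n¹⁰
B

f(n) = n² log(n) is O(n² log n), while g(n) = n¹⁰ is O(n¹⁰).
Since O(n¹⁰) grows faster than O(n² log n), g(n) dominates.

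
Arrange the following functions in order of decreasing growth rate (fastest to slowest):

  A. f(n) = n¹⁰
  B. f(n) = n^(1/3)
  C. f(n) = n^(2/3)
A > C > B

Comparing growth rates:
A = n¹⁰ is O(n¹⁰)
C = n^(2/3) is O(n^(2/3))
B = n^(1/3) is O(n^(1/3))

Therefore, the order from fastest to slowest is: A > C > B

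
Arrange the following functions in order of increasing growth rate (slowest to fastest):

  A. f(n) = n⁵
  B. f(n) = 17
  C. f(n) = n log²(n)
B < C < A

Comparing growth rates:
B = 17 is O(1)
C = n log²(n) is O(n log² n)
A = n⁵ is O(n⁵)

Therefore, the order from slowest to fastest is: B < C < A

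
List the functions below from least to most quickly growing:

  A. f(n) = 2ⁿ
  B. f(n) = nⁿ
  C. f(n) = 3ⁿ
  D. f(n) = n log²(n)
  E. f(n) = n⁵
D < E < A < C < B

Comparing growth rates:
D = n log²(n) is O(n log² n)
E = n⁵ is O(n⁵)
A = 2ⁿ is O(2ⁿ)
C = 3ⁿ is O(3ⁿ)
B = nⁿ is O(nⁿ)

Therefore, the order from slowest to fastest is: D < E < A < C < B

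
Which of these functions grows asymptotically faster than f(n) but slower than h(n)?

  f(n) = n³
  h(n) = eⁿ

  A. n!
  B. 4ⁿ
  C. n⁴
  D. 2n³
C

We need g(n) with n³ = o(g(n)) and g(n) = o(eⁿ), i.e. O(n³) ≺ g ≺ O(eⁿ).
Check each option:
  A. n! — O(n!) does not grow strictly slower than h(n)
  B. 4ⁿ — O(4ⁿ) does not grow strictly slower than h(n)
  C. n⁴ — O(n⁴) is strictly between O(n³) and O(eⁿ) ✓
  D. 2n³ — O(n³) does not grow strictly faster than f(n)

Only option C (n⁴) lies strictly between.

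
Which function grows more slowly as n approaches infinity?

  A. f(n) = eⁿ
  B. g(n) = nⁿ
A

f(n) = eⁿ is O(eⁿ), while g(n) = nⁿ is O(nⁿ).
Since O(eⁿ) grows slower than O(nⁿ), f(n) is dominated.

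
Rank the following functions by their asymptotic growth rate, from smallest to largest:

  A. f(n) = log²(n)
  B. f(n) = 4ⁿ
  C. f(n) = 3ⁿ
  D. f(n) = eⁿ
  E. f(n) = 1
E < A < D < C < B

Comparing growth rates:
E = 1 is O(1)
A = log²(n) is O(log² n)
D = eⁿ is O(eⁿ)
C = 3ⁿ is O(3ⁿ)
B = 4ⁿ is O(4ⁿ)

Therefore, the order from slowest to fastest is: E < A < D < C < B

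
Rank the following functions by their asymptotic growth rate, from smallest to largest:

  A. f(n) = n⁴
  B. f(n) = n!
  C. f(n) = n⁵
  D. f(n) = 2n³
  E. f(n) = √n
E < D < A < C < B

Comparing growth rates:
E = √n is O(√n)
D = 2n³ is O(n³)
A = n⁴ is O(n⁴)
C = n⁵ is O(n⁵)
B = n! is O(n!)

Therefore, the order from slowest to fastest is: E < D < A < C < B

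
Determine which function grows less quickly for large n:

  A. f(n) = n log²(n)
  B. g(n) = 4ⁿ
A

f(n) = n log²(n) is O(n log² n), while g(n) = 4ⁿ is O(4ⁿ).
Since O(n log² n) grows slower than O(4ⁿ), f(n) is dominated.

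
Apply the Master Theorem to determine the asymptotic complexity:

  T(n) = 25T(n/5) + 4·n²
Θ(n² log n)

Master Theorem: a = 25, b = 5, f(n) = 4·n².
Compute the critical exponent d = log₅(25) = 2.
Compare f(n) = Θ(n²) against n^d:
  k = 2 = d, so f(n) = Θ(n^d) — Case 2.
  Work is balanced across levels: T(n) = Θ(n^d log n) = Θ(n² log n).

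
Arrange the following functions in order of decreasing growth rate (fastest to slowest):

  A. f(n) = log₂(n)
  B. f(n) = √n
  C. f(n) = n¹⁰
C > B > A

Comparing growth rates:
C = n¹⁰ is O(n¹⁰)
B = √n is O(√n)
A = log₂(n) is O(log n)

Therefore, the order from fastest to slowest is: C > B > A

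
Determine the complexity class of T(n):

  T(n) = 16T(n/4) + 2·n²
Θ(n² log n)

Master Theorem: a = 16, b = 4, f(n) = 2·n².
Compute the critical exponent d = log₄(16) = 2.
Compare f(n) = Θ(n²) against n^d:
  k = 2 = d, so f(n) = Θ(n^d) — Case 2.
  Work is balanced across levels: T(n) = Θ(n^d log n) = Θ(n² log n).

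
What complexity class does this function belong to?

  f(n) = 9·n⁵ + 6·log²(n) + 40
O(n⁵)

The dominant term in 9·n⁵ + 6·log²(n) + 40 is 9·n⁵, which is Θ(n⁵).
Lower-order terms (6·log²(n), 40) are asymptotically negligible.
Constants are absorbed, so the tightest bound is O(n⁵).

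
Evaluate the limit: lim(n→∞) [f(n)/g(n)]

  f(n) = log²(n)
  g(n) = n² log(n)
0

Since log²(n) (O(log² n)) grows slower than n² log(n) (O(n² log n)),
the ratio f(n)/g(n) → 0 as n → ∞.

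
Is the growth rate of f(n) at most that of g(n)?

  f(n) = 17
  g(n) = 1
True

f(n) = 17 and g(n) = 1 are both O(1).
Big-O permits equal growth rates (f ≤ c·g for some c), so f(n) = O(g(n)) is true.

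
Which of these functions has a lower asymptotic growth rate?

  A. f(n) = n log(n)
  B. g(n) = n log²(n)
A

f(n) = n log(n) is O(n log n), while g(n) = n log²(n) is O(n log² n).
Since O(n log n) grows slower than O(n log² n), f(n) is dominated.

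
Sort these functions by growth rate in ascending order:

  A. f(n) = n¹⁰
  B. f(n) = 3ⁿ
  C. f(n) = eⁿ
A < C < B

Comparing growth rates:
A = n¹⁰ is O(n¹⁰)
C = eⁿ is O(eⁿ)
B = 3ⁿ is O(3ⁿ)

Therefore, the order from slowest to fastest is: A < C < B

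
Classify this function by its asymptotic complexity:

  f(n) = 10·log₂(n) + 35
O(log n)

The dominant term in 10·log₂(n) + 35 is 10·log₂(n), which is Θ(log n).
Lower-order terms (35) are asymptotically negligible.
Constants are absorbed, so the tightest bound is O(log n).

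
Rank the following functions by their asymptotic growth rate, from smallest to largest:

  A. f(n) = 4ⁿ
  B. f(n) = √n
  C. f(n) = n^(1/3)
C < B < A

Comparing growth rates:
C = n^(1/3) is O(n^(1/3))
B = √n is O(√n)
A = 4ⁿ is O(4ⁿ)

Therefore, the order from slowest to fastest is: C < B < A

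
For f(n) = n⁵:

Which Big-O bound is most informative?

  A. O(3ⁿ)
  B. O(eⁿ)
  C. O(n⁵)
C

f(n) = n⁵ is O(n⁵).
All listed options are valid Big-O bounds (upper bounds),
but O(n⁵) is the tightest (smallest valid bound).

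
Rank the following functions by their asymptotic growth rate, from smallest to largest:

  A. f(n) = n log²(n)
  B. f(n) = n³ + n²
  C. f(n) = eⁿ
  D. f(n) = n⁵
A < B < D < C

Comparing growth rates:
A = n log²(n) is O(n log² n)
B = n³ + n² is O(n³)
D = n⁵ is O(n⁵)
C = eⁿ is O(eⁿ)

Therefore, the order from slowest to fastest is: A < B < D < C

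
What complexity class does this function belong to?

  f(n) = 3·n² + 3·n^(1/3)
O(n²)

The dominant term in 3·n² + 3·n^(1/3) is 3·n², which is Θ(n²).
Lower-order terms (3·n^(1/3)) are asymptotically negligible.
Constants are absorbed, so the tightest bound is O(n²).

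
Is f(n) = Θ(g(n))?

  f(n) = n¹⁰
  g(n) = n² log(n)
False

f(n) = n¹⁰ is O(n¹⁰), and g(n) = n² log(n) is O(n² log n).
Since they have different growth rates, f(n) = Θ(g(n)) is false.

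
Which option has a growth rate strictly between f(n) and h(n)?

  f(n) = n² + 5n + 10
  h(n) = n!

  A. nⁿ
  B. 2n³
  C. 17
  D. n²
B

We need g(n) with n² + 5n + 10 = o(g(n)) and g(n) = o(n!), i.e. O(n²) ≺ g ≺ O(n!).
Check each option:
  A. nⁿ — O(nⁿ) does not grow strictly slower than h(n)
  B. 2n³ — O(n³) is strictly between O(n²) and O(n!) ✓
  C. 17 — O(1) does not grow strictly faster than f(n)
  D. n² — O(n²) does not grow strictly faster than f(n)

Only option B (2n³) lies strictly between.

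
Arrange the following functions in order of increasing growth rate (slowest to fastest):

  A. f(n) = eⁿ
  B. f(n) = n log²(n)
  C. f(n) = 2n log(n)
C < B < A

Comparing growth rates:
C = 2n log(n) is O(n log n)
B = n log²(n) is O(n log² n)
A = eⁿ is O(eⁿ)

Therefore, the order from slowest to fastest is: C < B < A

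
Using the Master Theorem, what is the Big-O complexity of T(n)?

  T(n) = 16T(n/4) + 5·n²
Θ(n² log n)

Master Theorem: a = 16, b = 4, f(n) = 5·n².
Compute the critical exponent d = log₄(16) = 2.
Compare f(n) = Θ(n²) against n^d:
  k = 2 = d, so f(n) = Θ(n^d) — Case 2.
  Work is balanced across levels: T(n) = Θ(n^d log n) = Θ(n² log n).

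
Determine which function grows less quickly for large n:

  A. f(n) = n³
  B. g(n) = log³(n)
B

f(n) = n³ is O(n³), while g(n) = log³(n) is O(log³ n).
Since O(log³ n) grows slower than O(n³), g(n) is dominated.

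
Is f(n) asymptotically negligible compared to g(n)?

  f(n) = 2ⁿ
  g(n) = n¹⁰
False

f(n) = 2ⁿ is O(2ⁿ), and g(n) = n¹⁰ is O(n¹⁰).
Since O(2ⁿ) grows faster than or equal to O(n¹⁰), f(n) = o(g(n)) is false.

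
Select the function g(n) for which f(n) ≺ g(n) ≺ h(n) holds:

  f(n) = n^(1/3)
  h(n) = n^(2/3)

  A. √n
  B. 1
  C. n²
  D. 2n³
A

We need g(n) with n^(1/3) = o(g(n)) and g(n) = o(n^(2/3)), i.e. O(n^(1/3)) ≺ g ≺ O(n^(2/3)).
Check each option:
  A. √n — O(√n) is strictly between O(n^(1/3)) and O(n^(2/3)) ✓
  B. 1 — O(1) does not grow strictly faster than f(n)
  C. n² — O(n²) does not grow strictly slower than h(n)
  D. 2n³ — O(n³) does not grow strictly slower than h(n)

Only option A (√n) lies strictly between.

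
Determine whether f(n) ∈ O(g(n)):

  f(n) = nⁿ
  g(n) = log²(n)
False

f(n) = nⁿ is O(nⁿ), and g(n) = log²(n) is O(log² n).
Since O(nⁿ) grows faster than O(log² n), f(n) = O(g(n)) is false.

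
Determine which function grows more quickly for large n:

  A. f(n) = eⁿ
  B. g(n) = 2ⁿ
A

f(n) = eⁿ is O(eⁿ), while g(n) = 2ⁿ is O(2ⁿ).
Since O(eⁿ) grows faster than O(2ⁿ), f(n) dominates.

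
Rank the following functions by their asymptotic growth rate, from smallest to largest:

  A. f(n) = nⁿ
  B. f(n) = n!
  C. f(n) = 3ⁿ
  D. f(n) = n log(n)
D < C < B < A

Comparing growth rates:
D = n log(n) is O(n log n)
C = 3ⁿ is O(3ⁿ)
B = n! is O(n!)
A = nⁿ is O(nⁿ)

Therefore, the order from slowest to fastest is: D < C < B < A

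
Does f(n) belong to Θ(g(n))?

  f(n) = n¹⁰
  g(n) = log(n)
False

f(n) = n¹⁰ is O(n¹⁰), and g(n) = log(n) is O(log n).
Since they have different growth rates, f(n) = Θ(g(n)) is false.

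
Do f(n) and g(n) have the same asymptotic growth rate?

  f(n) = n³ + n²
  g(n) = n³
True

f(n) = n³ + n² and g(n) = n³ are both O(n³).
Since they have the same asymptotic growth rate, f(n) = Θ(g(n)) is true.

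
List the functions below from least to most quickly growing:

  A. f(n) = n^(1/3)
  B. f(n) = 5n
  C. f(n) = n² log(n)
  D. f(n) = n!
A < B < C < D

Comparing growth rates:
A = n^(1/3) is O(n^(1/3))
B = 5n is O(n)
C = n² log(n) is O(n² log n)
D = n! is O(n!)

Therefore, the order from slowest to fastest is: A < B < C < D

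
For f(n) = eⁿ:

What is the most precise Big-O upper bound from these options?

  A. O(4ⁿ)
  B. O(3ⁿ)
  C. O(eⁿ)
C

f(n) = eⁿ is O(eⁿ).
All listed options are valid Big-O bounds (upper bounds),
but O(eⁿ) is the tightest (smallest valid bound).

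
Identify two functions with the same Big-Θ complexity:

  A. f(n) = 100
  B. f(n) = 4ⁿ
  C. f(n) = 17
A and C

Examining each function:
  A. 100 is O(1)
  B. 4ⁿ is O(4ⁿ)
  C. 17 is O(1)

Functions A and C both have the same complexity class.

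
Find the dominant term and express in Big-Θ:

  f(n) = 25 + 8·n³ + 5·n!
Θ(n!)

Order the terms by growth rate: 25 ≺ 8·n³ ≺ 5·n!.
The fastest-growing term 5·n! dominates as n → ∞; dropping its constant factor gives Θ(n!).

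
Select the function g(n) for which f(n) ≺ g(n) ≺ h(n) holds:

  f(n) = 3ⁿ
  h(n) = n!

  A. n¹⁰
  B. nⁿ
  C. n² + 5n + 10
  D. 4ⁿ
D

We need g(n) with 3ⁿ = o(g(n)) and g(n) = o(n!), i.e. O(3ⁿ) ≺ g ≺ O(n!).
Check each option:
  A. n¹⁰ — O(n¹⁰) does not grow strictly faster than f(n)
  B. nⁿ — O(nⁿ) does not grow strictly slower than h(n)
  C. n² + 5n + 10 — O(n²) does not grow strictly faster than f(n)
  D. 4ⁿ — O(4ⁿ) is strictly between O(3ⁿ) and O(n!) ✓

Only option D (4ⁿ) lies strictly between.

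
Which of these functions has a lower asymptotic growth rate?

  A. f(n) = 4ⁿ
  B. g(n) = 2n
B

f(n) = 4ⁿ is O(4ⁿ), while g(n) = 2n is O(n).
Since O(n) grows slower than O(4ⁿ), g(n) is dominated.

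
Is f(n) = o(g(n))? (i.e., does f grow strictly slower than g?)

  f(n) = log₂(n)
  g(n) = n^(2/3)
True

f(n) = log₂(n) is O(log n), and g(n) = n^(2/3) is O(n^(2/3)).
Since O(log n) grows strictly slower than O(n^(2/3)), f(n) = o(g(n)) is true.
This means lim(n→∞) f(n)/g(n) = 0.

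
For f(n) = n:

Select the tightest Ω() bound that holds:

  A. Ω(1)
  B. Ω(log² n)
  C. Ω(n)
C

f(n) = n is Ω(n).
All listed options are valid Big-Ω bounds (lower bounds),
but Ω(n) is the tightest (largest valid bound).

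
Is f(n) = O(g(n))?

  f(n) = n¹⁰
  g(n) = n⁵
False

f(n) = n¹⁰ is O(n¹⁰), and g(n) = n⁵ is O(n⁵).
Since O(n¹⁰) grows faster than O(n⁵), f(n) = O(g(n)) is false.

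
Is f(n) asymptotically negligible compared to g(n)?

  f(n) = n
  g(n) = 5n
False

f(n) = n is O(n), and g(n) = 5n is O(n).
Since they have the same growth rate, f(n) = o(g(n)) is false.
(f = o(g) requires f to grow strictly slower, not equal.)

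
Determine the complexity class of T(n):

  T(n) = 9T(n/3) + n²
Θ(n² log n)

Master Theorem: a = 9, b = 3, f(n) = n².
Compute the critical exponent d = log₃(9) = 2.
Compare f(n) = Θ(n²) against n^d:
  k = 2 = d, so f(n) = Θ(n^d) — Case 2.
  Work is balanced across levels: T(n) = Θ(n^d log n) = Θ(n² log n).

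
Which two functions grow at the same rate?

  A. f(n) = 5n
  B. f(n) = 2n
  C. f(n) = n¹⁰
A and B

Examining each function:
  A. 5n is O(n)
  B. 2n is O(n)
  C. n¹⁰ is O(n¹⁰)

Functions A and B both have the same complexity class.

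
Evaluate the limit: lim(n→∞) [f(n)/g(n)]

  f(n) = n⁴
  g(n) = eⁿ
0

Since n⁴ (O(n⁴)) grows slower than eⁿ (O(eⁿ)),
the ratio f(n)/g(n) → 0 as n → ∞.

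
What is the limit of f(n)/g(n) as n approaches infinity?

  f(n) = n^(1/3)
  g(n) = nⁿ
0

Since n^(1/3) (O(n^(1/3))) grows slower than nⁿ (O(nⁿ)),
the ratio f(n)/g(n) → 0 as n → ∞.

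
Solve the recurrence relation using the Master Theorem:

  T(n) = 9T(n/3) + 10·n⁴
Θ(n⁴)

Master Theorem: a = 9, b = 3, f(n) = 10·n⁴.
Compute the critical exponent d = log₃(9) = 2.
Compare f(n) = Θ(n⁴) against n^d:
  k = 4 > d = 2, so f(n) = Ω(n^(d+ε)) — Case 3.
  Regularity: a·(n/b)^4/n^4 = a/b^4 = 9/81 < 1 ✓.
  The top-level work dominates: T(n) = Θ(f(n)) = Θ(n⁴).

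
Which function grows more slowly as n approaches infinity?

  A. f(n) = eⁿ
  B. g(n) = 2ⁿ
B

f(n) = eⁿ is O(eⁿ), while g(n) = 2ⁿ is O(2ⁿ).
Since O(2ⁿ) grows slower than O(eⁿ), g(n) is dominated.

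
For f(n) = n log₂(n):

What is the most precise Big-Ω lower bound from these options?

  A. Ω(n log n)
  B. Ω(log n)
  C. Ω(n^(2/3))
A

f(n) = n log₂(n) is Ω(n log n).
All listed options are valid Big-Ω bounds (lower bounds),
but Ω(n log n) is the tightest (largest valid bound).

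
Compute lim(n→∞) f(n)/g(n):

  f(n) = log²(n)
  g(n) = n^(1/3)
0

Since log²(n) (O(log² n)) grows slower than n^(1/3) (O(n^(1/3))),
the ratio f(n)/g(n) → 0 as n → ∞.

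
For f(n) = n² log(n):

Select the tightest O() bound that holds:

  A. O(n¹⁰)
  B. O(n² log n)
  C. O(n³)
B

f(n) = n² log(n) is O(n² log n).
All listed options are valid Big-O bounds (upper bounds),
but O(n² log n) is the tightest (smallest valid bound).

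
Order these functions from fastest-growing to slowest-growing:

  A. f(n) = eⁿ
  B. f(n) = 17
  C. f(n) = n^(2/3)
A > C > B

Comparing growth rates:
A = eⁿ is O(eⁿ)
C = n^(2/3) is O(n^(2/3))
B = 17 is O(1)

Therefore, the order from fastest to slowest is: A > C > B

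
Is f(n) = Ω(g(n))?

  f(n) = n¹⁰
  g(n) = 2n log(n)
True

f(n) = n¹⁰ is O(n¹⁰), and g(n) = 2n log(n) is O(n log n).
Since O(n¹⁰) grows at least as fast as O(n log n), f(n) = Ω(g(n)) is true.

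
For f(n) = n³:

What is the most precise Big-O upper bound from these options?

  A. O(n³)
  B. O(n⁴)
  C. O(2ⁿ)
A

f(n) = n³ is O(n³).
All listed options are valid Big-O bounds (upper bounds),
but O(n³) is the tightest (smallest valid bound).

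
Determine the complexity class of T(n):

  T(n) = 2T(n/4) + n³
Θ(n³)

Master Theorem: a = 2, b = 4, f(n) = n³.
Compute the critical exponent d = log₄(2) = 0.500.
Compare f(n) = Θ(n³) against n^d:
  k = 3 > d = 0.500, so f(n) = Ω(n^(d+ε)) — Case 3.
  Regularity: a·(n/b)^3/n^3 = a/b^3 = 2/64 < 1 ✓.
  The top-level work dominates: T(n) = Θ(f(n)) = Θ(n³).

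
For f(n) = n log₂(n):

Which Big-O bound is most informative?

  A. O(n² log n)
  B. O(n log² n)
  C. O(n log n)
C

f(n) = n log₂(n) is O(n log n).
All listed options are valid Big-O bounds (upper bounds),
but O(n log n) is the tightest (smallest valid bound).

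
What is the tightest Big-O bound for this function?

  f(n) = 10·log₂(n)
O(log n)

The dominant term in 10·log₂(n) is 10·log₂(n), which is Θ(log n).
Constants are absorbed, so the tightest bound is O(log n).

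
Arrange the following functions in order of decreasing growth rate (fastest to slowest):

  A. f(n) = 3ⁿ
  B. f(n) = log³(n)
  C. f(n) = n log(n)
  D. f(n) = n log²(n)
A > D > C > B

Comparing growth rates:
A = 3ⁿ is O(3ⁿ)
D = n log²(n) is O(n log² n)
C = n log(n) is O(n log n)
B = log³(n) is O(log³ n)

Therefore, the order from fastest to slowest is: A > D > C > B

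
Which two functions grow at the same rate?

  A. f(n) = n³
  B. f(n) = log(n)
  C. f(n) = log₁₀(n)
B and C

Examining each function:
  A. n³ is O(n³)
  B. log(n) is O(log n)
  C. log₁₀(n) is O(log n)

Functions B and C both have the same complexity class.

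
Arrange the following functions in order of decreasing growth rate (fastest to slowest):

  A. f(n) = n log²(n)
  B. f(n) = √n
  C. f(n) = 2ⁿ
C > A > B

Comparing growth rates:
C = 2ⁿ is O(2ⁿ)
A = n log²(n) is O(n log² n)
B = √n is O(√n)

Therefore, the order from fastest to slowest is: C > A > B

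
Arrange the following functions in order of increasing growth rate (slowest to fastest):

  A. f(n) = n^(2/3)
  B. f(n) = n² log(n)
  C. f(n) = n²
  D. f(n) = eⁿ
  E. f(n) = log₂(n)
E < A < C < B < D

Comparing growth rates:
E = log₂(n) is O(log n)
A = n^(2/3) is O(n^(2/3))
C = n² is O(n²)
B = n² log(n) is O(n² log n)
D = eⁿ is O(eⁿ)

Therefore, the order from slowest to fastest is: E < A < C < B < D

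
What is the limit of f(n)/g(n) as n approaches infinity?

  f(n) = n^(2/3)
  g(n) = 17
∞

Since n^(2/3) (O(n^(2/3))) grows faster than 17 (O(1)),
the ratio f(n)/g(n) → ∞ as n → ∞.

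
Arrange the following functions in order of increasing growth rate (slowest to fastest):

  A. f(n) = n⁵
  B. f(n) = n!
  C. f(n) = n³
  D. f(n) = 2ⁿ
C < A < D < B

Comparing growth rates:
C = n³ is O(n³)
A = n⁵ is O(n⁵)
D = 2ⁿ is O(2ⁿ)
B = n! is O(n!)

Therefore, the order from slowest to fastest is: C < A < D < B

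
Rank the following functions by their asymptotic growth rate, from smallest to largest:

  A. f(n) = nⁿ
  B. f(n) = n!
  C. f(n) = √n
C < B < A

Comparing growth rates:
C = √n is O(√n)
B = n! is O(n!)
A = nⁿ is O(nⁿ)

Therefore, the order from slowest to fastest is: C < B < A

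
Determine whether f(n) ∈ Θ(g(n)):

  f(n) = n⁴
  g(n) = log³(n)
False

f(n) = n⁴ is O(n⁴), and g(n) = log³(n) is O(log³ n).
Since they have different growth rates, f(n) = Θ(g(n)) is false.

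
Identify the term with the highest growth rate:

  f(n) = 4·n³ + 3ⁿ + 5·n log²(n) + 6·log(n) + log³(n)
3ⁿ

Looking at each term:
  - 4·n³ is O(n³)
  - 3ⁿ is O(3ⁿ)
  - 5·n log²(n) is O(n log² n)
  - 6·log(n) is O(log n)
  - log³(n) is O(log³ n)

The term 3ⁿ (O(3ⁿ)) grows fastest and dominates all others.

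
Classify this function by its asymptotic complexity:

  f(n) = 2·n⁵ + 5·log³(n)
O(n⁵)

The dominant term in 2·n⁵ + 5·log³(n) is 2·n⁵, which is Θ(n⁵).
Lower-order terms (5·log³(n)) are asymptotically negligible.
Constants are absorbed, so the tightest bound is O(n⁵).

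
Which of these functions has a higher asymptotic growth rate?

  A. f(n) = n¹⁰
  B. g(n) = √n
A

f(n) = n¹⁰ is O(n¹⁰), while g(n) = √n is O(√n).
Since O(n¹⁰) grows faster than O(√n), f(n) dominates.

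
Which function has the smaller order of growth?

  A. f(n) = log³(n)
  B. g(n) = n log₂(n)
A

f(n) = log³(n) is O(log³ n), while g(n) = n log₂(n) is O(n log n).
Since O(log³ n) grows slower than O(n log n), f(n) is dominated.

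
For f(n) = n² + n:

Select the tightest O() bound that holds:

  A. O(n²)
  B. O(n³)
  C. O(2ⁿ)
A

f(n) = n² + n is O(n²).
All listed options are valid Big-O bounds (upper bounds),
but O(n²) is the tightest (smallest valid bound).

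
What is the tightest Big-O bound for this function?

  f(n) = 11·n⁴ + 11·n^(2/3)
O(n⁴)

The dominant term in 11·n⁴ + 11·n^(2/3) is 11·n⁴, which is Θ(n⁴).
Lower-order terms (11·n^(2/3)) are asymptotically negligible.
Constants are absorbed, so the tightest bound is O(n⁴).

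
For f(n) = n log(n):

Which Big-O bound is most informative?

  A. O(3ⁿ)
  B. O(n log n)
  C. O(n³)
B

f(n) = n log(n) is O(n log n).
All listed options are valid Big-O bounds (upper bounds),
but O(n log n) is the tightest (smallest valid bound).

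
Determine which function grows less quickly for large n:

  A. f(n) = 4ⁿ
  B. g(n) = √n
B

f(n) = 4ⁿ is O(4ⁿ), while g(n) = √n is O(√n).
Since O(√n) grows slower than O(4ⁿ), g(n) is dominated.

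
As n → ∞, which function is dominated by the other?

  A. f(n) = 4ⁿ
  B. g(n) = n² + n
B

f(n) = 4ⁿ is O(4ⁿ), while g(n) = n² + n is O(n²).
Since O(n²) grows slower than O(4ⁿ), g(n) is dominated.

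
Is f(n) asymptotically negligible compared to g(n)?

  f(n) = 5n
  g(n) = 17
False

f(n) = 5n is O(n), and g(n) = 17 is O(1).
Since O(n) grows faster than or equal to O(1), f(n) = o(g(n)) is false.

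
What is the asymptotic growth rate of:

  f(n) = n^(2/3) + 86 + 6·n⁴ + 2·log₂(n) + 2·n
Θ(n⁴)

Order the terms by growth rate: 86 ≺ 2·log₂(n) ≺ n^(2/3) ≺ 2·n ≺ 6·n⁴.
The fastest-growing term 6·n⁴ dominates as n → ∞; dropping its constant factor gives Θ(n⁴).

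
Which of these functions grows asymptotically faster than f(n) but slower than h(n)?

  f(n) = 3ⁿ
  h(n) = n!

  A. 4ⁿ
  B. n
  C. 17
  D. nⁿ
A

We need g(n) with 3ⁿ = o(g(n)) and g(n) = o(n!), i.e. O(3ⁿ) ≺ g ≺ O(n!).
Check each option:
  A. 4ⁿ — O(4ⁿ) is strictly between O(3ⁿ) and O(n!) ✓
  B. n — O(n) does not grow strictly faster than f(n)
  C. 17 — O(1) does not grow strictly faster than f(n)
  D. nⁿ — O(nⁿ) does not grow strictly slower than h(n)

Only option A (4ⁿ) lies strictly between.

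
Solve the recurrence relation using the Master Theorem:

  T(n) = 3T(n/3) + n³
Θ(n³)

Master Theorem: a = 3, b = 3, f(n) = n³.
Compute the critical exponent d = log₃(3) = 1.
Compare f(n) = Θ(n³) against n^d:
  k = 3 > d = 1, so f(n) = Ω(n^(d+ε)) — Case 3.
  Regularity: a·(n/b)^3/n^3 = a/b^3 = 3/27 < 1 ✓.
  The top-level work dominates: T(n) = Θ(f(n)) = Θ(n³).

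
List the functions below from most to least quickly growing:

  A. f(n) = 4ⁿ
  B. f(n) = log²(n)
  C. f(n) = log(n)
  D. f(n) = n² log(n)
A > D > B > C

Comparing growth rates:
A = 4ⁿ is O(4ⁿ)
D = n² log(n) is O(n² log n)
B = log²(n) is O(log² n)
C = log(n) is O(log n)

Therefore, the order from fastest to slowest is: A > D > B > C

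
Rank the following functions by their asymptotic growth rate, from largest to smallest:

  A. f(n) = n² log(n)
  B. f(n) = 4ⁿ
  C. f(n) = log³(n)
B > A > C

Comparing growth rates:
B = 4ⁿ is O(4ⁿ)
A = n² log(n) is O(n² log n)
C = log³(n) is O(log³ n)

Therefore, the order from fastest to slowest is: B > A > C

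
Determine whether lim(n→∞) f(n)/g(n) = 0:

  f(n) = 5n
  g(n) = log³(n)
False

f(n) = 5n is O(n), and g(n) = log³(n) is O(log³ n).
Since O(n) grows faster than or equal to O(log³ n), f(n) = o(g(n)) is false.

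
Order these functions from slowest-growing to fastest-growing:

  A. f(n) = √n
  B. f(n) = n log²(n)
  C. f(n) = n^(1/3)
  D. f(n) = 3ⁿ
C < A < B < D

Comparing growth rates:
C = n^(1/3) is O(n^(1/3))
A = √n is O(√n)
B = n log²(n) is O(n log² n)
D = 3ⁿ is O(3ⁿ)

Therefore, the order from slowest to fastest is: C < A < B < D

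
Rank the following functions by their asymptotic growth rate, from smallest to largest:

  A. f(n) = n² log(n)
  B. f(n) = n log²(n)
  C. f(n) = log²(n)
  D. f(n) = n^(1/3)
C < D < B < A

Comparing growth rates:
C = log²(n) is O(log² n)
D = n^(1/3) is O(n^(1/3))
B = n log²(n) is O(n log² n)
A = n² log(n) is O(n² log n)

Therefore, the order from slowest to fastest is: C < D < B < A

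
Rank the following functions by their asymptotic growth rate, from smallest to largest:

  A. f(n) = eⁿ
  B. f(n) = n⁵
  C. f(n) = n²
C < B < A

Comparing growth rates:
C = n² is O(n²)
B = n⁵ is O(n⁵)
A = eⁿ is O(eⁿ)

Therefore, the order from slowest to fastest is: C < B < A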